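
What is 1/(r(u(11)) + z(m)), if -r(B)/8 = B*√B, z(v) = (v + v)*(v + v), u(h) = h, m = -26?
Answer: 169/451652 + 11*√11/903304 ≈ 0.00041457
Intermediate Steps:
z(v) = 4*v² (z(v) = (2*v)*(2*v) = 4*v²)
r(B) = -8*B^(3/2) (r(B) = -8*B*√B = -8*B^(3/2))
1/(r(u(11)) + z(m)) = 1/(-88*√11 + 4*(-26)²) = 1/(-88*√11 + 4*676) = 1/(-88*√11 + 2704) = 1/(2704 - 88*√11)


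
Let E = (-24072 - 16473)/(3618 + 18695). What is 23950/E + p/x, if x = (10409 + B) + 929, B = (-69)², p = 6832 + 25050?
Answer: -1909423792/144891 ≈ -13178.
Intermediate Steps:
E = -765/421 (E = -40545/22313 = -40545*1/22313 = -765/421 ≈ -1.8171)
p = 31882
B = 4761
x = 16099 (x = (10409 + 4761) + 929 = 15170 + 929 = 16099)
23950/E + p/x = 23950/(-765/421) + 31882/16099 = 23950*(-421/765) + 31882*(1/16099) = -2016590/153 + 31882/16099 = -1909423792/144891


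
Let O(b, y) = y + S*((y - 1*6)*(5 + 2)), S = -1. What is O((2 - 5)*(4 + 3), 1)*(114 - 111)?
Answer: 108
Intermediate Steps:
O(b, y) = 42 - 6*y (O(b, y) = y - (y - 1*6)*(5 + 2) = y - (y - 6)*7 = y - (-6 + y)*7 = y - (-42 + 7*y) = y + (42 - 7*y) = 42 - 6*y)
O((2 - 5)*(4 + 3), 1)*(114 - 111) = (42 - 6*1)*(114 - 111) = (42 - 6)*3 = 36*3 = 108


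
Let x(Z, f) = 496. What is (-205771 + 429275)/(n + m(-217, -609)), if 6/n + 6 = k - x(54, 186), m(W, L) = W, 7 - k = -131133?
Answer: -1216588148/1181185 ≈ -1030.0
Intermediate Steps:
k = 131140 (k = 7 - 1*(-131133) = 7 + 131133 = 131140)
n = 1/21773 (n = 6/(-6 + (131140 - 1*496)) = 6/(-6 + (131140 - 496)) = 6/(-6 + 130644) = 6/130638 = 6*(1/130638) = 1/21773 ≈ 4.5928e-5)
(-205771 + 429275)/(n + m(-217, -609)) = (-205771 + 429275)/(1/21773 - 217) = 223504/(-4724740/21773) = 223504*(-21773/4724740) = -1216588148/1181185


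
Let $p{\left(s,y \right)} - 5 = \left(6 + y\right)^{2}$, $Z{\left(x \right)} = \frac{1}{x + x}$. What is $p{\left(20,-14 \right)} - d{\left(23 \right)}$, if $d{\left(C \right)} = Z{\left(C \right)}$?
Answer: $\frac{3173}{46} \approx 68.978$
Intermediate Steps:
$Z{\left(x \right)} = \frac{1}{2 x}$
$p{\left(s,y \right)} = 5 + \left(6 + y\right)^{2}$
$d{\left(C \right)} = \frac{1}{2 C}$
$p{\left(20,-14 \right)} - d{\left(23 \right)} = \left(5 + \left(6 - 14\right)^{2}\right) - \frac{1}{2 \cdot 23} = \left(5 + \left(-8\right)^{2}\right) - \frac{1}{2} \cdot \frac{1}{23} = \left(5 + 64\right) - \frac{1}{46} = 69 - \frac{1}{46} = \frac{3173}{46}$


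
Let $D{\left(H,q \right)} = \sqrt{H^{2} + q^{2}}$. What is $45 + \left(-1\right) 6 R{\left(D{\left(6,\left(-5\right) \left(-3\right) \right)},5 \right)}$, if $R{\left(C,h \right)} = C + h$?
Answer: $15 - 18 \sqrt{29} \approx -81.933$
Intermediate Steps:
$45 + \left(-1\right) 6 R{\left(D{\left(6,\left(-5\right) \left(-3\right) \right)},5 \right)} = 45 + \left(-1\right) 6 \left(\sqrt{6^{2} + \left(\left(-5\right) \left(-3\right)\right)^{2}} + 5\right) = 45 - 6 \left(\sqrt{36 + 15^{2}} + 5\right) = 45 - 6 \left(\sqrt{36 + 225} + 5\right) = 45 - 6 \left(\sqrt{261} + 5\right) = 45 - 6 \left(3 \sqrt{29} + 5\right) = 45 - 6 \left(5 + 3 \sqrt{29}\right) = 45 - \left(30 + 18 \sqrt{29}\right) = 15 - 18 \sqrt{29}$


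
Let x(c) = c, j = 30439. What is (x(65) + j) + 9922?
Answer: 40426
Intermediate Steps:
(x(65) + j) + 9922 = (65 + 30439) + 9922 = 30504 + 9922 = 40426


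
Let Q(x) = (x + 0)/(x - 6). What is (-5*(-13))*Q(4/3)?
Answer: -130/7 ≈ -18.571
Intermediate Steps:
Q(x) = x/(-6 + x)
(-5*(-13))*Q(4/3) = (-5*(-13))*((4/3)/(-6 + 4/3)) = 65*((4*(⅓))/(-6 + 4*(⅓))) = 65*(4/(3*(-6 + 4/3))) = 65*(4/(3*(-14/3))) = 65*((4/3)*(-3/14)) = 65*(-2/7) = -130/7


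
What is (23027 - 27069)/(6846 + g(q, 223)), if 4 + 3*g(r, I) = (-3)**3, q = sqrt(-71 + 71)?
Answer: -12126/20507 ≈ -0.59131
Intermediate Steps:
q = 0 (q = sqrt(0) = 0)
g(r, I) = -31/3 (g(r, I) = -4/3 + (1/3)*(-3)**3 = -4/3 + (1/3)*(-27) = -4/3 - 9 = -31/3)
(23027 - 27069)/(6846 + g(q, 223)) = (23027 - 27069)/(6846 - 31/3) = -4042/20507/3 = -4042*3/20507 = -12126/20507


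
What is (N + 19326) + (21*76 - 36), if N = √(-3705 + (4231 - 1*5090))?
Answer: 20886 + 2*I*√1141 ≈ 20886.0 + 67.557*I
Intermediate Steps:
N = 2*I*√1141 (N = √(-3705 + (4231 - 5090)) = √(-3705 - 859) = √(-4564) = 2*I*√1141 ≈ 67.557*I)
(N + 19326) + (21*76 - 36) = (2*I*√1141 + 19326) + (21*76 - 36) = (19326 + 2*I*√1141) + (1596 - 36) = (19326 + 2*I*√1141) + 1560 = 20886 + 2*I*√1141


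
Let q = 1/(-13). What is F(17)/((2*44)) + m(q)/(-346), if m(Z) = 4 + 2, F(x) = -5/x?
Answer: -5353/258808 ≈ -0.020683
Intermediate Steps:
q = -1/13 ≈ -0.076923
m(Z) = 6
F(17)/((2*44)) + m(q)/(-346) = (-5/17)/((2*44)) + 6/(-346) = -5*1/17/88 + 6*(-1/346) = -5/17*1/88 - 3/173 = -5/1496 - 3/173 = -5353/258808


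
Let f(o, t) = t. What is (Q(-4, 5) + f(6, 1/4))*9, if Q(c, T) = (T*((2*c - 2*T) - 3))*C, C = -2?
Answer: 7569/4 ≈ 1892.3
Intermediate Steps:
Q(c, T) = -2*T*(-3 - 2*T + 2*c) (Q(c, T) = (T*((2*c - 2*T) - 3))*(-2) = (T*((-2*T + 2*c) - 3))*(-2) = (T*(-3 - 2*T + 2*c))*(-2) = -2*T*(-3 - 2*T + 2*c))
(Q(-4, 5) + f(6, 1/4))*9 = (2*5*(3 - 2*(-4) + 2*5) + 1/4)*9 = (2*5*(3 + 8 + 10) + ¼)*9 = (2*5*21 + ¼)*9 = (210 + ¼)*9 = (841/4)*9 = 7569/4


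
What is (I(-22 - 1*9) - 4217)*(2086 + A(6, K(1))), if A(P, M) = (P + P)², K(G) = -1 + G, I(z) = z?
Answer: -9473040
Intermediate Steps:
A(P, M) = 4*P² (A(P, M) = (2*P)² = 4*P²)
(I(-22 - 1*9) - 4217)*(2086 + A(6, K(1))) = ((-22 - 1*9) - 4217)*(2086 + 4*6²) = ((-22 - 9) - 4217)*(2086 + 4*36) = (-31 - 4217)*(2086 + 144) = -4248*2230 = -9473040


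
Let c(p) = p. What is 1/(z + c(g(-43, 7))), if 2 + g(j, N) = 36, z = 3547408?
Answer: 1/3547442 ≈ 2.8189e-7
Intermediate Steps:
g(j, N) = 34 (g(j, N) = -2 + 36 = 34)
1/(z + c(g(-43, 7))) = 1/(3547408 + 34) = 1/3547442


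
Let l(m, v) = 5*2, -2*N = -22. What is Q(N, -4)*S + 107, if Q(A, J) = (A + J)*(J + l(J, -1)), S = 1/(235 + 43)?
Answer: 14894/139 ≈ 107.15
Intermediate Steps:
N = 11 (N = -1/2*(-22) = 11)
l(m, v) = 10
S = 1/278 ≈ 0.0035971
Q(A, J) = (10 + J)*(A + J) (Q(A, J) = (A + J)*(J + 10) = (A + J)*(10 + J) = (10 + J)*(A + J))
Q(N, -4)*S + 107 = ((-4)**2 + 10*11 + 10*(-4) + 11*(-4))*(1/278) + 107 = (16 + 110 - 40 - 44)*(1/278) + 107 = 42*(1/278) + 107 = 21/139 + 107 = 14894/139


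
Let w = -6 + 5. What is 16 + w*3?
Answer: 13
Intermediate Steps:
w = -1
16 + w*3 = 16 - 1*3 = 16 - 3 = 13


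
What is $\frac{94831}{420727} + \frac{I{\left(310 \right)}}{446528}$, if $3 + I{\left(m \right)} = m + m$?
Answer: $\frac{1151467171}{5077469888} \approx 0.22678$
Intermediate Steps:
$I{\left(m \right)} = -3 + 2 m$ ($I{\left(m \right)} = -3 + \left(m + m\right) = -3 + 2 m$)
$\frac{94831}{420727} + \frac{I{\left(310 \right)}}{446528} = \frac{94831}{420727} + \frac{-3 + 2 \cdot 310}{446528} = 94831 \cdot \frac{1}{420727} + \left(-3 + 620\right) \frac{1}{446528} = \frac{2563}{11371} + 617 \cdot \frac{1}{446528} = \frac{2563}{11371} + \frac{617}{446528} = \frac{1151467171}{5077469888}$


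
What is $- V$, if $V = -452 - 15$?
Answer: $467$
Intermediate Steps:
$V = -467$
$- V = \left(-1\right) \left(-467\right) = 467$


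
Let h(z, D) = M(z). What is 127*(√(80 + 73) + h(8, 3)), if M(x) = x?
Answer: 1016 + 381*√17 ≈ 2586.9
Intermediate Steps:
h(z, D) = z
127*(√(80 + 73) + h(8, 3)) = 127*(√(80 + 73) + 8) = 127*(√153 + 8) = 127*(3*√17 + 8) = 127*(8 + 3*√17) = 1016 + 381*√17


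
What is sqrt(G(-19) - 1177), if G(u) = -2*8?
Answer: I*sqrt(1193) ≈ 34.54*I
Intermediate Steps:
G(u) = -16
sqrt(G(-19) - 1177) = sqrt(-16 - 1177) = sqrt(-1193) = I*sqrt(1193)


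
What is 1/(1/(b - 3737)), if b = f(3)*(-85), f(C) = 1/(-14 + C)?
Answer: -41022/11 ≈ -3729.3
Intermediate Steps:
b = 85/11 (b = -85/(-14 + 3) = -85/(-11) = -1/11*(-85) = 85/11 ≈ 7.7273)
1/(1/(b - 3737)) = 1/(1/(85/11 - 3737)) = 1/(1/(-41022/11)) = 1/(-11/41022) = -41022/11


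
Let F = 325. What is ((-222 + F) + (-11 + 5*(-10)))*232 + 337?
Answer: 10081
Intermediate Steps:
((-222 + F) + (-11 + 5*(-10)))*232 + 337 = ((-222 + 325) + (-11 + 5*(-10)))*232 + 337 = (103 + (-11 - 50))*232 + 337 = (103 - 61)*232 + 337 = 42*232 + 337 = 9744 + 337 = 10081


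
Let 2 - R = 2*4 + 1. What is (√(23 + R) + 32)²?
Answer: 1296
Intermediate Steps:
R = -7 (R = 2 - (2*4 + 1) = 2 - (8 + 1) = 2 - 1*9 = 2 - 9 = -7)
(√(23 + R) + 32)² = (√(23 - 7) + 32)² = (√16 + 32)² = (4 + 32)² = 36² = 1296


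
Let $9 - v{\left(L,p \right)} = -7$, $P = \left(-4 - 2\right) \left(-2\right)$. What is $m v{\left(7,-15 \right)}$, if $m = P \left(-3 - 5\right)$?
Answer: $-1536$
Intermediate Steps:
$P = 12$ ($P = \left(-6\right) \left(-2\right) = 12$)
$v{\left(L,p \right)} = 16$ ($v{\left(L,p \right)} = 9 - -7 = 9 + 7 = 16$)
$m = -96$ ($m = 12 \left(-3 - 5\right) = 12 \left(-8\right) = -96$)
$m v{\left(7,-15 \right)} = \left(-96\right) 16 = -1536$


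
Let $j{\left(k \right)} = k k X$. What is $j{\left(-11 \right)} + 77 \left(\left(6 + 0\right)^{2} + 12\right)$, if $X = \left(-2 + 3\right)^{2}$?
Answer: $3817$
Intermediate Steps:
$X = 1$ ($X = 1^{2} = 1$)
$j{\left(k \right)} = k^{2}$ ($j{\left(k \right)} = k k 1 = k^{2} \cdot 1 = k^{2}$)
$j{\left(-11 \right)} + 77 \left(\left(6 + 0\right)^{2} + 12\right) = \left(-11\right)^{2} + 77 \left(\left(6 + 0\right)^{2} + 12\right) = 121 + 77 \left(6^{2} + 12\right) = 121 + 77 \left(36 + 12\right) = 121 + 77 \cdot 48 = 121 + 3696 = 3817$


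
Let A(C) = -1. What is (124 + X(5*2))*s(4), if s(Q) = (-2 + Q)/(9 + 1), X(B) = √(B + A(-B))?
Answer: 127/5 ≈ 25.400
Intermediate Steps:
X(B) = √(-1 + B) (X(B) = √(B - 1) = √(-1 + B))
s(Q) = -⅕ + Q/10 (s(Q) = (-2 + Q)/10 = (-2 + Q)*(⅒) = -⅕ + Q/10)
(124 + X(5*2))*s(4) = (124 + √(-1 + 5*2))*(-⅕ + (⅒)*4) = (124 + √(-1 + 10))*(-⅕ + ⅖) = (124 + √9)*(⅕) = (124 + 3)*(⅕) = 127*(⅕) = 127/5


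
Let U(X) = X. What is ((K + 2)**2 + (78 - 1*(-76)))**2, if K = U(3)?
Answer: 32041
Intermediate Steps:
K = 3
((K + 2)**2 + (78 - 1*(-76)))**2 = ((3 + 2)**2 + (78 - 1*(-76)))**2 = (5**2 + (78 + 76))**2 = (25 + 154)**2 = 179**2 = 32041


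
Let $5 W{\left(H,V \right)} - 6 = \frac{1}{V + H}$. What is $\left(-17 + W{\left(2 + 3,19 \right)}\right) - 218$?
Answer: $- \frac{5611}{24} \approx -233.79$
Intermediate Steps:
$W{\left(H,V \right)} = \frac{6}{5} + \frac{1}{5 \left(H + V\right)}$ ($W{\left(H,V \right)} = \frac{6}{5} + \frac{1}{5 \left(V + H\right)} = \frac{6}{5} + \frac{1}{5 \left(H + V\right)}$)
$\left(-17 + W{\left(2 + 3,19 \right)}\right) - 218 = \left(-17 + \frac{1 + 6 \left(2 + 3\right) + 6 \cdot 19}{5 \left(\left(2 + 3\right) + 19\right)}\right) - 218 = \left(-17 + \frac{1 + 6 \cdot 5 + 114}{5 \left(5 + 19\right)}\right) - 218 = \left(-17 + \frac{1 + 30 + 114}{5 \cdot 24}\right) - 218 = \left(-17 + \frac{1}{5} \cdot \frac{1}{24} \cdot 145\right) - 218 = \left(-17 + \frac{29}{24}\right) - 218 = - \frac{379}{24} - 218 = - \frac{5611}{24}$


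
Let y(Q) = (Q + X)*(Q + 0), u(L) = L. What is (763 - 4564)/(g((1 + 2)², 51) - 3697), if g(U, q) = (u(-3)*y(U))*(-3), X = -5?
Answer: 3801/3373 ≈ 1.1269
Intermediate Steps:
y(Q) = Q*(-5 + Q) (y(Q) = (Q - 5)*(Q + 0) = (-5 + Q)*Q = Q*(-5 + Q))
g(U, q) = 9*U*(-5 + U) (g(U, q) = -3*U*(-5 + U)*(-3) = 9*U*(-5 + U))
(763 - 4564)/(g((1 + 2)², 51) - 3697) = (763 - 4564)/(9*(1 + 2)²*(-5 + (1 + 2)²) - 3697) = -3801/(9*3²*(-5 + 3²) - 3697) = -3801/(9*9*(-5 + 9) - 3697) = -3801/(9*9*4 - 3697) = -3801/(324 - 3697) = -3801/(-3373) = -3801*(-1/3373) = 3801/3373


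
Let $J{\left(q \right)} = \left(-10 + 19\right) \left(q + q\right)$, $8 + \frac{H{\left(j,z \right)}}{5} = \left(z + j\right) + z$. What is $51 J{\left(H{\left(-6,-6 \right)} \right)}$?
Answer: $-119340$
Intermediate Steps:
$H{\left(j,z \right)} = -40 + 5 j + 10 z$ ($H{\left(j,z \right)} = -40 + 5 \left(\left(z + j\right) + z\right) = -40 + 5 \left(\left(j + z\right) + z\right) = -40 + 5 \left(j + 2 z\right) = -40 + \left(5 j + 10 z\right) = -40 + 5 j + 10 z$)
$J{\left(q \right)} = 18 q$ ($J{\left(q \right)} = 9 \cdot 2 q = 18 q$)
$51 J{\left(H{\left(-6,-6 \right)} \right)} = 51 \cdot 18 \left(-40 + 5 \left(-6\right) + 10 \left(-6\right)\right) = 51 \cdot 18 \left(-40 - 30 - 60\right) = 51 \cdot 18 \left(-130\right) = 51 \left(-2340\right) = -119340$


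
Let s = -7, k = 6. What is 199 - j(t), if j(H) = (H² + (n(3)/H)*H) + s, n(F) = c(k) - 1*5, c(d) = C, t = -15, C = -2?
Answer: -12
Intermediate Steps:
c(d) = -2
n(F) = -7 (n(F) = -2 - 1*5 = -2 - 5 = -7)
j(H) = -14 + H² (j(H) = (H² + (-7/H)*H) - 7 = (H² - 7) - 7 = (-7 + H²) - 7 = -14 + H²)
199 - j(t) = 199 - (-14 + (-15)²) = 199 - (-14 + 225) = 199 - 1*211 = 199 - 211 = -12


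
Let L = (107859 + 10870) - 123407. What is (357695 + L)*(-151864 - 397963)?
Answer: -194098278059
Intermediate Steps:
L = -4678 (L = 118729 - 123407 = -4678)
(357695 + L)*(-151864 - 397963) = (357695 - 4678)*(-151864 - 397963) = 353017*(-549827) = -194098278059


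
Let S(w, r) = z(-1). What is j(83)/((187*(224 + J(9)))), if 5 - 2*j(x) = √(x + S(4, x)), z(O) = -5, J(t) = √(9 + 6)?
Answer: 560/9380107 - 112*√78/9380107 - 5*√15/18760214 + 3*√130/18760214 ≈ -4.4961e-5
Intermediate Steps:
J(t) = √15
S(w, r) = -5
j(x) = 5/2 - √(-5 + x)/2 (j(x) = 5/2 - √(x - 5)/2 = 5/2 - √(-5 + x)/2)
j(83)/((187*(224 + J(9)))) = (5/2 - √(-5 + 83)/2)/((187*(224 + √15))) = (5/2 - √78/2)/(41888 + 187*√15)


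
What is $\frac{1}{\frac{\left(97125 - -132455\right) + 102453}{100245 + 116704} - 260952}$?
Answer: $- \frac{216949}{56612943415} \approx -3.8321 \cdot 10^{-6}$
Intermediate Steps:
$\frac{1}{\frac{\left(97125 - -132455\right) + 102453}{100245 + 116704} - 260952} = \frac{1}{\frac{\left(97125 + 132455\right) + 102453}{216949} - 260952} = \frac{1}{\left(229580 + 102453\right) \frac{1}{216949} - 260952} = \frac{1}{332033 \cdot \frac{1}{216949} - 260952} = \frac{1}{\frac{332033}{216949} - 260952} = \frac{1}{- \frac{56612943415}{216949}} = - \frac{216949}{56612943415}$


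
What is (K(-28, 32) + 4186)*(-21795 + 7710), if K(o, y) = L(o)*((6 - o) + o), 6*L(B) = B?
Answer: -58565430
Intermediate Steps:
L(B) = B/6
K(o, y) = o (K(o, y) = (o/6)*((6 - o) + o) = (o/6)*6 = o)
(K(-28, 32) + 4186)*(-21795 + 7710) = (-28 + 4186)*(-21795 + 7710) = 4158*(-14085) = -58565430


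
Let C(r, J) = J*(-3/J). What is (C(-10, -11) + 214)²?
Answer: 44521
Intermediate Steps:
C(r, J) = -3
(C(-10, -11) + 214)² = (-3 + 214)² = 211² = 44521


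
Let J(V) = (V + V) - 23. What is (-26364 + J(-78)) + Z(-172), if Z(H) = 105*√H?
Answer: -26543 + 210*I*√43 ≈ -26543.0 + 1377.1*I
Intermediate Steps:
J(V) = -23 + 2*V (J(V) = 2*V - 23 = -23 + 2*V)
(-26364 + J(-78)) + Z(-172) = (-26364 + (-23 + 2*(-78))) + 105*√(-172) = (-26364 + (-23 - 156)) + 105*(2*I*√43) = (-26364 - 179) + 210*I*√43 = -26543 + 210*I*√43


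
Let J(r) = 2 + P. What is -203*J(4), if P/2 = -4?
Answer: 1218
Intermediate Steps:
P = -8 (P = 2*(-4) = -8)
J(r) = -6 (J(r) = 2 - 8 = -6)
-203*J(4) = -203*(-6) = 1218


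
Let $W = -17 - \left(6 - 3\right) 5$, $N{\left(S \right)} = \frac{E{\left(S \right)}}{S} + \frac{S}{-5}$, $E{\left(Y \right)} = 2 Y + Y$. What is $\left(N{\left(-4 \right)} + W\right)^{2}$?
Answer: $\frac{19881}{25} \approx 795.24$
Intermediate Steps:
$E{\left(Y \right)} = 3 Y$
$N{\left(S \right)} = 3 - \frac{S}{5}$ ($N{\left(S \right)} = \frac{3 S}{S} + \frac{S}{-5} = 3 + S \left(- \frac{1}{5}\right) = 3 - \frac{S}{5}$)
$W = -32$ ($W = -17 - 3 \cdot 5 = -17 - 15 = -32$)
$\left(N{\left(-4 \right)} + W\right)^{2} = \left(\left(3 - - \frac{4}{5}\right) - 32\right)^{2} = \left(\left(3 + \frac{4}{5}\right) - 32\right)^{2} = \left(\frac{19}{5} - 32\right)^{2} = \left(- \frac{141}{5}\right)^{2} = \frac{19881}{25}$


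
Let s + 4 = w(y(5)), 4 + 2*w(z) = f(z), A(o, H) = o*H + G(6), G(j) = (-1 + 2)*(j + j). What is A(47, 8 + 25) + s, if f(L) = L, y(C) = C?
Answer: 3119/2 ≈ 1559.5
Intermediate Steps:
G(j) = 2*j (G(j) = 1*(2*j) = 2*j)
A(o, H) = 12 + H*o (A(o, H) = o*H + 2*6 = H*o + 12 = 12 + H*o)
w(z) = -2 + z/2
s = -7/2 (s = -4 + (-2 + (½)*5) = -4 + (-2 + 5/2) = -4 + ½ = -7/2 ≈ -3.5000)
A(47, 8 + 25) + s = (12 + (8 + 25)*47) - 7/2 = (12 + 33*47) - 7/2 = (12 + 1551) - 7/2 = 1563 - 7/2 = 3119/2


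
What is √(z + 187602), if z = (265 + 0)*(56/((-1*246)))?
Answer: √2837317998/123 ≈ 433.06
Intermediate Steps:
z = -7420/123 (z = 265*(56/(-246)) = 265*(56*(-1/246)) = 265*(-28/123) = -7420/123 ≈ -60.325)
√(z + 187602) = √(-7420/123 + 187602) = √(23067626/123) = √2837317998/123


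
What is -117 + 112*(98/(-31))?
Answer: -14603/31 ≈ -471.06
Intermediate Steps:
-117 + 112*(98/(-31)) = -117 + 112*(98*(-1/31)) = -117 + 112*(-98/31) = -117 - 10976/31 = -14603/31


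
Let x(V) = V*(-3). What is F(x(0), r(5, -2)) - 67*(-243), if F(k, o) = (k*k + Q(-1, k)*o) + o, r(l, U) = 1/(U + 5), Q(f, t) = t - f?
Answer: 48845/3 ≈ 16282.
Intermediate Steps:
r(l, U) = 1/(5 + U)
x(V) = -3*V
F(k, o) = o + k**2 + o*(1 + k) (F(k, o) = (k*k + (k - 1*(-1))*o) + o = (k**2 + (k + 1)*o) + o = (k**2 + (1 + k)*o) + o = (k**2 + o*(1 + k)) + o = o + k**2 + o*(1 + k))
F(x(0), r(5, -2)) - 67*(-243) = (1/(5 - 2) + (-3*0)**2 + (1 - 3*0)/(5 - 2)) - 67*(-243) = (1/3 + 0**2 + (1 + 0)/3) + 16281 = (1/3 + 0 + (1/3)*1) + 16281 = (1/3 + 0 + 1/3) + 16281 = 2/3 + 16281 = 48845/3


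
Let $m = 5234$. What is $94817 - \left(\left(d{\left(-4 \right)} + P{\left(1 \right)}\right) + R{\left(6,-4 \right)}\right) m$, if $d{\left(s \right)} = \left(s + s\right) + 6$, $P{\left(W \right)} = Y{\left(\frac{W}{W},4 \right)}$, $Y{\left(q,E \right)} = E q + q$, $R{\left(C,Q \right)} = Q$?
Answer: $100051$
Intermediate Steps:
$Y{\left(q,E \right)} = q + E q$
$P{\left(W \right)} = 5$ ($P{\left(W \right)} = \frac{W}{W} \left(1 + 4\right) = 1 \cdot 5 = 5$)
$d{\left(s \right)} = 6 + 2 s$ ($d{\left(s \right)} = 2 s + 6 = 6 + 2 s$)
$94817 - \left(\left(d{\left(-4 \right)} + P{\left(1 \right)}\right) + R{\left(6,-4 \right)}\right) m = 94817 - \left(\left(\left(6 + 2 \left(-4\right)\right) + 5\right) - 4\right) 5234 = 94817 - \left(\left(\left(6 - 8\right) + 5\right) - 4\right) 5234 = 94817 - \left(\left(-2 + 5\right) - 4\right) 5234 = 94817 - \left(3 - 4\right) 5234 = 94817 - \left(-1\right) 5234 = 94817 - -5234 = 94817 + 5234 = 100051$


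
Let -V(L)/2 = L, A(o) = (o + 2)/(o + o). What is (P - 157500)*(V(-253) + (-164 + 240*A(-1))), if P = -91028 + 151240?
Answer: -21597936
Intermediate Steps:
A(o) = (2 + o)/(2*o) (A(o) = (2 + o)/((2*o)) = (2 + o)*(1/(2*o)) = (2 + o)/(2*o))
V(L) = -2*L
P = 60212
(P - 157500)*(V(-253) + (-164 + 240*A(-1))) = (60212 - 157500)*(-2*(-253) + (-164 + 240*((1/2)*(2 - 1)/(-1)))) = -97288*(506 + (-164 + 240*((1/2)*(-1)*1))) = -97288*(506 + (-164 + 240*(-1/2))) = -97288*(506 + (-164 - 120)) = -97288*(506 - 284) = -97288*222 = -21597936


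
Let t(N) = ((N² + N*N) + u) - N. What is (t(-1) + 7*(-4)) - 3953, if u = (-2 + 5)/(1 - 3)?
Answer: -7959/2 ≈ -3979.5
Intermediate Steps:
u = -3/2 (u = 3/(-2) = 3*(-½) = -3/2 ≈ -1.5000)
t(N) = -3/2 - N + 2*N² (t(N) = ((N² + N*N) - 3/2) - N = ((N² + N²) - 3/2) - N = (2*N² - 3/2) - N = (-3/2 + 2*N²) - N = -3/2 - N + 2*N²)
(t(-1) + 7*(-4)) - 3953 = ((-3/2 - 1*(-1) + 2*(-1)²) + 7*(-4)) - 3953 = ((-3/2 + 1 + 2*1) - 28) - 3953 = ((-3/2 + 1 + 2) - 28) - 3953 = (3/2 - 28) - 3953 = -53/2 - 3953 = -7959/2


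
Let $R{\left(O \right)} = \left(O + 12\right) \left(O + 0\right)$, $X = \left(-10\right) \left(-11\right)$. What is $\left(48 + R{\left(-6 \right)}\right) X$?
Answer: $1320$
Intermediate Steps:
$X = 110$
$R{\left(O \right)} = O \left(12 + O\right)$ ($R{\left(O \right)} = \left(12 + O\right) O = O \left(12 + O\right)$)
$\left(48 + R{\left(-6 \right)}\right) X = \left(48 - 6 \left(12 - 6\right)\right) 110 = \left(48 - 36\right) 110 = 12 \cdot 110 = 1320$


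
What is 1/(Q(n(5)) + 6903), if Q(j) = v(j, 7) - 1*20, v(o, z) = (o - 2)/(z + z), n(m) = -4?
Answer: 7/48178 ≈ 0.00014529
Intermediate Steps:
v(o, z) = (-2 + o)/(2*z) (v(o, z) = (-2 + o)/((2*z)) = (-2 + o)*(1/(2*z)) = (-2 + o)/(2*z))
Q(j) = -141/7 + j/14 (Q(j) = (½)*(-2 + j)/7 - 1*20 = (½)*(⅐)*(-2 + j) - 20 = (-⅐ + j/14) - 20 = -141/7 + j/14)
1/(Q(n(5)) + 6903) = 1/((-141/7 + (1/14)*(-4)) + 6903) = 1/((-141/7 - 2/7) + 6903) = 1/(-143/7 + 6903) = 1/(48178/7) = 7/48178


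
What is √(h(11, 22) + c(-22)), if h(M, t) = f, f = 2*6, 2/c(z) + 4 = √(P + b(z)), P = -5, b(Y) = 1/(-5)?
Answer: √2*√((115 - 6*I*√130)/(20 - I*√130)) ≈ 3.4093 - 0.03155*I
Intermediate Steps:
b(Y) = -⅕ (b(Y) = 1*(-⅕) = -⅕)
c(z) = 2/(-4 + I*√130/5) (c(z) = 2/(-4 + √(-5 - ⅕)) = 2/(-4 + √(-26/5)) = 2/(-4 + I*√130/5))
f = 12
h(M, t) = 12
√(h(11, 22) + c(-22)) = √(12 + (-20/53 - I*√130/53)) = √(616/53 - I*√130/53)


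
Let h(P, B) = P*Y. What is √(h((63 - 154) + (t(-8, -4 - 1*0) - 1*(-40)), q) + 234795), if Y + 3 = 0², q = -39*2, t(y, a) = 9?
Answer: √234921 ≈ 484.69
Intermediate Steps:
q = -78
Y = -3 (Y = -3 + 0² = -3 + 0 = -3)
h(P, B) = -3*P (h(P, B) = P*(-3) = -3*P)
√(h((63 - 154) + (t(-8, -4 - 1*0) - 1*(-40)), q) + 234795) = √(-3*((63 - 154) + (9 - 1*(-40))) + 234795) = √(-3*(-91 + (9 + 40)) + 234795) = √(-3*(-91 + 49) + 234795) = √(-3*(-42) + 234795) = √(126 + 234795) = √234921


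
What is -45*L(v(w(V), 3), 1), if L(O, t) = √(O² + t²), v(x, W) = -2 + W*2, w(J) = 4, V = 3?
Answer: -45*√17 ≈ -185.54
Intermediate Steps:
v(x, W) = -2 + 2*W
-45*L(v(w(V), 3), 1) = -45*√((-2 + 2*3)² + 1²) = -45*√((-2 + 6)² + 1) = -45*√(4² + 1) = -45*√(16 + 1) = -45*√17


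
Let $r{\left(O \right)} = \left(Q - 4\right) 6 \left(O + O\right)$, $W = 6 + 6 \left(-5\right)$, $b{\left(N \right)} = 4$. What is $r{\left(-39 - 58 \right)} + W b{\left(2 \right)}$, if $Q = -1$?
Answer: $5724$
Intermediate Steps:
$W = -24$ ($W = 6 - 30 = -24$)
$r{\left(O \right)} = - 60 O$ ($r{\left(O \right)} = \left(-1 - 4\right) 6 \left(O + O\right) = \left(-5\right) 6 \cdot 2 O = - 30 \cdot 2 O = - 60 O$)
$r{\left(-39 - 58 \right)} + W b{\left(2 \right)} = - 60 \left(-39 - 58\right) - 96 = \left(-60\right) \left(-97\right) - 96 = 5820 - 96 = 5724$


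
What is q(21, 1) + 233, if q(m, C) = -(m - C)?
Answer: 213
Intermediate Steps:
q(m, C) = C - m
q(21, 1) + 233 = (1 - 1*21) + 233 = (1 - 21) + 233 = -20 + 233 = 213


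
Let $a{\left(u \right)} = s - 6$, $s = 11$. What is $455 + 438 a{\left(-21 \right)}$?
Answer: $2645$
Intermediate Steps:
$a{\left(u \right)} = 5$ ($a{\left(u \right)} = 11 - 6 = 5$)
$455 + 438 a{\left(-21 \right)} = 455 + 438 \cdot 5 = 455 + 2190 = 2645$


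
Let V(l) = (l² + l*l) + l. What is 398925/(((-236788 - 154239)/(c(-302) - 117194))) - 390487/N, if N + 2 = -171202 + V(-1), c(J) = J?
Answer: 8024795423395549/66944995481 ≈ 1.1987e+5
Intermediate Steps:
V(l) = l + 2*l² (V(l) = (l² + l²) + l = 2*l² + l = l + 2*l²)
N = -171203 (N = -2 + (-171202 - (1 + 2*(-1))) = -2 + (-171202 - (1 - 2)) = -2 + (-171202 - 1*(-1)) = -2 + (-171202 + 1) = -2 - 171201 = -171203)
398925/(((-236788 - 154239)/(c(-302) - 117194))) - 390487/N = 398925/(((-236788 - 154239)/(-302 - 117194))) - 390487/(-171203) = 398925/((-391027/(-117496))) - 390487*(-1/171203) = 398925/((-391027*(-1/117496))) + 390487/171203 = 398925/(391027/117496) + 390487/171203 = 398925*(117496/391027) + 390487/171203 = 46872091800/391027 + 390487/171203 = 8024795423395549/66944995481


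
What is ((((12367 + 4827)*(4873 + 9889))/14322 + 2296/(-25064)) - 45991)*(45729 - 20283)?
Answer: -489043980523936/679861 ≈ -7.1933e+8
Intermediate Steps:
((((12367 + 4827)*(4873 + 9889))/14322 + 2296/(-25064)) - 45991)*(45729 - 20283) = (((17194*14762)*(1/14322) + 2296*(-1/25064)) - 45991)*25446 = ((253817828*(1/14322) - 287/3133) - 45991)*25446 = ((11537174/651 - 287/3133) - 45991)*25446 = (36145779305/2039583 - 45991)*25446 = -57656682448/2039583*25446 = -489043980523936/679861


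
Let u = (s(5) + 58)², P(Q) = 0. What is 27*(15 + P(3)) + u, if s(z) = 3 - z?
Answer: 3541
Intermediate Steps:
u = 3136 (u = ((3 - 1*5) + 58)² = ((3 - 5) + 58)² = (-2 + 58)² = 56² = 3136)
27*(15 + P(3)) + u = 27*(15 + 0) + 3136 = 27*15 + 3136 = 405 + 3136 = 3541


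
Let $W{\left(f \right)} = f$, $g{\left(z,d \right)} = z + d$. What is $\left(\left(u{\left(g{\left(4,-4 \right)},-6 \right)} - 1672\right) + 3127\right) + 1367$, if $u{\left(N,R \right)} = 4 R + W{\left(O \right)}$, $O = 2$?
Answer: $2800$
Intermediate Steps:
$g{\left(z,d \right)} = d + z$
$u{\left(N,R \right)} = 2 + 4 R$ ($u{\left(N,R \right)} = 4 R + 2 = 2 + 4 R$)
$\left(\left(u{\left(g{\left(4,-4 \right)},-6 \right)} - 1672\right) + 3127\right) + 1367 = \left(\left(\left(2 + 4 \left(-6\right)\right) - 1672\right) + 3127\right) + 1367 = \left(\left(\left(2 - 24\right) - 1672\right) + 3127\right) + 1367 = \left(\left(-22 - 1672\right) + 3127\right) + 1367 = \left(-1694 + 3127\right) + 1367 = 1433 + 1367 = 2800$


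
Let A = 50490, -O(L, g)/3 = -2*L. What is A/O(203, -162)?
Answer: 8415/203 ≈ 41.453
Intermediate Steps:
O(L, g) = 6*L (O(L, g) = -(-6)*L = 6*L)
A/O(203, -162) = 50490/((6*203)) = 50490/1218 = 50490*(1/1218) = 8415/203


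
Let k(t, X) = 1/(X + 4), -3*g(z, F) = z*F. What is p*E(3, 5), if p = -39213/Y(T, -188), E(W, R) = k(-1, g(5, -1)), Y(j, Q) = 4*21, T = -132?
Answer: -39213/476 ≈ -82.380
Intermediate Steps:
g(z, F) = -F*z/3 (g(z, F) = -z*F/3 = -F*z/3)
Y(j, Q) = 84
k(t, X) = 1/(4 + X)
E(W, R) = 3/17 (E(W, R) = 1/(4 - ⅓*(-1)*5) = 1/(4 + 5/3) = 1/(17/3) = 3/17)
p = -13071/28 (p = -39213/84 = -39213*1/84 = -13071/28 ≈ -466.82)
p*E(3, 5) = -13071/28*3/17 = -39213/476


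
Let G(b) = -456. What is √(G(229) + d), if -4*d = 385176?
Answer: 15*I*√430 ≈ 311.05*I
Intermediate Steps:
d = -96294 (d = -¼*385176 = -96294)
√(G(229) + d) = √(-456 - 96294) = √(-96750) = 15*I*√430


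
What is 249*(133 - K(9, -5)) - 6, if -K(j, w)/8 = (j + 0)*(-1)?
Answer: 15183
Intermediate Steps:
K(j, w) = 8*j (K(j, w) = -8*(j + 0)*(-1) = -8*j*(-1) = -(-8)*j = 8*j)
249*(133 - K(9, -5)) - 6 = 249*(133 - 8*9) - 6 = 249*(133 - 1*72) - 6 = 249*(133 - 72) - 6 = 249*61 - 6 = 15189 - 6 = 15183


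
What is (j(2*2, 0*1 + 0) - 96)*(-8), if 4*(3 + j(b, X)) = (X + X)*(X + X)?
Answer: 792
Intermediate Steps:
j(b, X) = -3 + X² (j(b, X) = -3 + ((X + X)*(X + X))/4 = -3 + ((2*X)*(2*X))/4 = -3 + (4*X²)/4 = -3 + X²)
(j(2*2, 0*1 + 0) - 96)*(-8) = ((-3 + (0*1 + 0)²) - 96)*(-8) = ((-3 + (0 + 0)²) - 96)*(-8) = ((-3 + 0²) - 96)*(-8) = ((-3 + 0) - 96)*(-8) = (-3 - 96)*(-8) = -99*(-8) = 792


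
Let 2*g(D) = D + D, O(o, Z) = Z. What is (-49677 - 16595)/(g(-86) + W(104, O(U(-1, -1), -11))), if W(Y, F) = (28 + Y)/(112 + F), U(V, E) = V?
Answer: 3346736/4277 ≈ 782.50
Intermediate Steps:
W(Y, F) = (28 + Y)/(112 + F)
g(D) = D (g(D) = (D + D)/2 = (2*D)/2 = D)
(-49677 - 16595)/(g(-86) + W(104, O(U(-1, -1), -11))) = (-49677 - 16595)/(-86 + (28 + 104)/(112 - 11)) = -66272/(-86 + 132/101) = -66272/(-8554/101) = -66272*(-101/8554) = 3346736/4277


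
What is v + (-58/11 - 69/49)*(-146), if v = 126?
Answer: 593660/539 ≈ 1101.4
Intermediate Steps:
v + (-58/11 - 69/49)*(-146) = 126 + (-58/11 - 69/49)*(-146) = 126 - 3601/539*(-146) = 126 + 525746/539 = 593660/539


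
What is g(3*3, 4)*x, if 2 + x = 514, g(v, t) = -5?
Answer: -2560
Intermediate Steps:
x = 512 (x = -2 + 514 = 512)
g(3*3, 4)*x = -5*512 = -2560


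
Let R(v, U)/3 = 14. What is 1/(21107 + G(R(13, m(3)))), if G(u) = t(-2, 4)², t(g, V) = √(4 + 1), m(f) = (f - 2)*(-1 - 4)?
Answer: 1/21112 ≈ 4.7366e-5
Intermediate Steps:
m(f) = 10 - 5*f (m(f) = (-2 + f)*(-5) = 10 - 5*f)
t(g, V) = √5
R(v, U) = 42 (R(v, U) = 3*14 = 42)
G(u) = 5 (G(u) = (√5)² = 5)
1/(21107 + G(R(13, m(3)))) = 1/(21107 + 5) = 1/21112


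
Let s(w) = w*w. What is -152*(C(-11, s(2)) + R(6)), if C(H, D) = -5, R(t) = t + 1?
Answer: -304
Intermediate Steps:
s(w) = w²
R(t) = 1 + t
-152*(C(-11, s(2)) + R(6)) = -152*(-5 + (1 + 6)) = -152*(-5 + 7) = -152*2 = -304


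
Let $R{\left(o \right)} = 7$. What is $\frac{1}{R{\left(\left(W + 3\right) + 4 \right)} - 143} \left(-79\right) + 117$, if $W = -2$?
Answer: $\frac{15991}{136} \approx 117.58$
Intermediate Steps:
$\frac{1}{R{\left(\left(W + 3\right) + 4 \right)} - 143} \left(-79\right) + 117 = \frac{1}{7 - 143} \left(-79\right) + 117 = \frac{1}{-136} \left(-79\right) + 117 = \left(- \frac{1}{136}\right) \left(-79\right) + 117 = \frac{79}{136} + 117 = \frac{15991}{136}$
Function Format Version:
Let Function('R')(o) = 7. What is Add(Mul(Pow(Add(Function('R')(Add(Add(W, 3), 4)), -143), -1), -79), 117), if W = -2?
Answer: Rational(15991, 136) ≈ 117.58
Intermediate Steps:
Add(Mul(Pow(Add(Function('R')(Add(Add(W, 3), 4)), -143), -1), -79), 117) = Add(Mul(Pow(Add(7, -143), -1), -79), 117) = Add(Mul(Pow(-136, -1), -79), 117) = Add(Mul(Rational(-1, 136), -79), 117) = Add(Rational(79, 136), 117) = Rational(15991, 136)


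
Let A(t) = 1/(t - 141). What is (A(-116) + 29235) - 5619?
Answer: 6069311/257 ≈ 23616.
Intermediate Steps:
A(t) = 1/(-141 + t)
(A(-116) + 29235) - 5619 = (1/(-141 - 116) + 29235) - 5619 = (1/(-257) + 29235) - 5619 = (-1/257 + 29235) - 5619 = 7513394/257 - 5619 = 6069311/257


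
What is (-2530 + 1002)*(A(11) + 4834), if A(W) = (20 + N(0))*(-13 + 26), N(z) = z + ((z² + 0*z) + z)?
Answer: -7783632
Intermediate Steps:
N(z) = z² + 2*z (N(z) = z + ((z² + 0) + z) = z + (z² + z) = z + (z + z²) = z² + 2*z)
A(W) = 260 (A(W) = (20 + 0*(2 + 0))*(-13 + 26) = (20 + 0*2)*13 = (20 + 0)*13 = 20*13 = 260)
(-2530 + 1002)*(A(11) + 4834) = (-2530 + 1002)*(260 + 4834) = -1528*5094 = -7783632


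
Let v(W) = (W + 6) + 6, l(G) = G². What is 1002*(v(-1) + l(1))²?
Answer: 144288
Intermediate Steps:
v(W) = 12 + W (v(W) = (6 + W) + 6 = 12 + W)
1002*(v(-1) + l(1))² = 1002*((12 - 1) + 1²)² = 1002*(11 + 1)² = 1002*12² = 1002*144 = 144288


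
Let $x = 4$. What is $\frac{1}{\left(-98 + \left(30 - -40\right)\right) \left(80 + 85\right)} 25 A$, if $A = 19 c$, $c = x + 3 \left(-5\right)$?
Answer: $\frac{95}{84} \approx 1.131$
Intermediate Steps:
$c = -11$ ($c = 4 + 3 \left(-5\right) = 4 - 15 = -11$)
$A = -209$ ($A = 19 \left(-11\right) = -209$)
$\frac{1}{\left(-98 + \left(30 - -40\right)\right) \left(80 + 85\right)} 25 A = \frac{1}{\left(-98 + \left(30 - -40\right)\right) \left(80 + 85\right)} 25 \left(-209\right) = \frac{1}{\left(-98 + \left(30 + 40\right)\right) 165} \cdot 25 \left(-209\right) = \frac{1}{\left(-98 + 70\right) 165} \cdot 25 \left(-209\right) = \frac{1}{\left(-28\right) 165} \cdot 25 \left(-209\right) = \frac{1}{-4620} \cdot 25 \left(-209\right) = \left(- \frac{1}{4620}\right) 25 \left(-209\right) = \left(- \frac{5}{924}\right) \left(-209\right) = \frac{95}{84}$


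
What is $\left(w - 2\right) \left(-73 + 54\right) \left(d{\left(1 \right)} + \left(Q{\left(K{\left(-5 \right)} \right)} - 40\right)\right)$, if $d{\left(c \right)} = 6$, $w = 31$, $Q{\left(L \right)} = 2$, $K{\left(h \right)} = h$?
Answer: $17632$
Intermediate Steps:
$\left(w - 2\right) \left(-73 + 54\right) \left(d{\left(1 \right)} + \left(Q{\left(K{\left(-5 \right)} \right)} - 40\right)\right) = \left(31 - 2\right) \left(-73 + 54\right) \left(6 + \left(2 - 40\right)\right) = 29 \left(-19\right) \left(6 + \left(2 - 40\right)\right) = - 551 \left(6 - 38\right) = \left(-551\right) \left(-32\right) = 17632$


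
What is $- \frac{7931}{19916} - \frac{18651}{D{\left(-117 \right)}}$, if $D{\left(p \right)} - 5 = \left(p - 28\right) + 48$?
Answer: $\frac{23170229}{114517} \approx 202.33$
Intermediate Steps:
$D{\left(p \right)} = 25 + p$ ($D{\left(p \right)} = 5 + \left(\left(p - 28\right) + 48\right) = 5 + \left(\left(-28 + p\right) + 48\right) = 5 + \left(20 + p\right) = 25 + p$)
$- \frac{7931}{19916} - \frac{18651}{D{\left(-117 \right)}} = - \frac{7931}{19916} - \frac{18651}{25 - 117} = \left(-7931\right) \frac{1}{19916} - \frac{18651}{-92} = - \frac{7931}{19916} - - \frac{18651}{92} = - \frac{7931}{19916} + \frac{18651}{92} = \frac{23170229}{114517}$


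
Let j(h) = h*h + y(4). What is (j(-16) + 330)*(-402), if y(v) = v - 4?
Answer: -235572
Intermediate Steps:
y(v) = -4 + v
j(h) = h² (j(h) = h*h + (-4 + 4) = h² + 0 = h²)
(j(-16) + 330)*(-402) = ((-16)² + 330)*(-402) = (256 + 330)*(-402) = 586*(-402) = -235572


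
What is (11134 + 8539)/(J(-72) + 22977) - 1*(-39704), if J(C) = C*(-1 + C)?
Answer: 1120982705/28233 ≈ 39705.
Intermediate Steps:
(11134 + 8539)/(J(-72) + 22977) - 1*(-39704) = (11134 + 8539)/(-72*(-1 - 72) + 22977) - 1*(-39704) = 19673/(-72*(-73) + 22977) + 39704 = 19673/(5256 + 22977) + 39704 = 19673/28233 + 39704 = 1120982705/28233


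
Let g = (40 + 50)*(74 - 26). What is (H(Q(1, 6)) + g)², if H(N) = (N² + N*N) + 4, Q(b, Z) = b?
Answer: 18714276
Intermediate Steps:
g = 4320 (g = 90*48 = 4320)
H(N) = 4 + 2*N² (H(N) = (N² + N²) + 4 = 2*N² + 4 = 4 + 2*N²)
(H(Q(1, 6)) + g)² = ((4 + 2*1²) + 4320)² = ((4 + 2*1) + 4320)² = ((4 + 2) + 4320)² = (6 + 4320)² = 4326² = 18714276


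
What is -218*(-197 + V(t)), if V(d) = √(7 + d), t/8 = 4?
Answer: 42946 - 218*√39 ≈ 41585.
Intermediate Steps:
t = 32 (t = 8*4 = 32)
-218*(-197 + V(t)) = -218*(-197 + √(7 + 32)) = -218*(-197 + √39) = 42946 - 218*√39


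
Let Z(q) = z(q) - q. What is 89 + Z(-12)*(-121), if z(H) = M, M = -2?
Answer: -1121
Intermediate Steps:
z(H) = -2
Z(q) = -2 - q
89 + Z(-12)*(-121) = 89 + (-2 - 1*(-12))*(-121) = 89 + (-2 + 12)*(-121) = 89 + 10*(-121) = 89 - 1210 = -1121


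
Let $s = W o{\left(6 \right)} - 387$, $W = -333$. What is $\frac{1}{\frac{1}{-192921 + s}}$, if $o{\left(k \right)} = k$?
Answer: $-195306$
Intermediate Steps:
$s = -2385$ ($s = \left(-333\right) 6 - 387 = -1998 - 387 = -2385$)
$\frac{1}{\frac{1}{-192921 + s}} = \frac{1}{\frac{1}{-192921 - 2385}} = \frac{1}{\frac{1}{-195306}} = \frac{1}{- \frac{1}{195306}} = -195306$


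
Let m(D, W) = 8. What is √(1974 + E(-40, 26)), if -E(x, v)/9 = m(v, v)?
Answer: √1902 ≈ 43.612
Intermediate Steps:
E(x, v) = -72 (E(x, v) = -9*8 = -72)
√(1974 + E(-40, 26)) = √(1974 - 72) = √1902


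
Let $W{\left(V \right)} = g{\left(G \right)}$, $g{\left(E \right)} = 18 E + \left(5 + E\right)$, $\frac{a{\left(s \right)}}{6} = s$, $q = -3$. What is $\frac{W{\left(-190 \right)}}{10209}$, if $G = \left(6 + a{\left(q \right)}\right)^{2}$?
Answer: $\frac{2741}{10209} \approx 0.26849$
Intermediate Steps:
$a{\left(s \right)} = 6 s$
$G = 144$ ($G = \left(6 + 6 \left(-3\right)\right)^{2} = \left(6 - 18\right)^{2} = \left(-12\right)^{2} = 144$)
$g{\left(E \right)} = 5 + 19 E$
$W{\left(V \right)} = 2741$ ($W{\left(V \right)} = 5 + 19 \cdot 144 = 5 + 2736 = 2741$)
$\frac{W{\left(-190 \right)}}{10209} = \frac{2741}{10209}$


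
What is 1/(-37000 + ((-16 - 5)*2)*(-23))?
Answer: -1/36034 ≈ -2.7752e-5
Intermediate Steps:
1/(-37000 + ((-16 - 5)*2)*(-23)) = 1/(-37000 - 21*2*(-23)) = 1/(-37000 - 42*(-23)) = 1/(-37000 + 966) = 1/(-36034) = -1/36034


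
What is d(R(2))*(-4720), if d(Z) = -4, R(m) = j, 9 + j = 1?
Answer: 18880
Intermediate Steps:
j = -8 (j = -9 + 1 = -8)
R(m) = -8
d(R(2))*(-4720) = -4*(-4720) = 18880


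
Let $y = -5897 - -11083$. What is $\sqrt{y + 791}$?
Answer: $\sqrt{5977} \approx 77.311$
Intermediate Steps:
$y = 5186$ ($y = -5897 + 11083 = 5186$)
$\sqrt{y + 791} = \sqrt{5186 + 791} = \sqrt{5977}$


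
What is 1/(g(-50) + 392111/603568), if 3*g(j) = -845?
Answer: -1810704/508838627 ≈ -0.0035585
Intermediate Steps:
g(j) = -845/3 (g(j) = (1/3)*(-845) = -845/3)
1/(g(-50) + 392111/603568) = 1/(-845/3 + 392111/603568) = 1/(-508838627/1810704) = -1810704/508838627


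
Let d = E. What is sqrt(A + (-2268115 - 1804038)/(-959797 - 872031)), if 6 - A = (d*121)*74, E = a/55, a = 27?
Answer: I*sqrt(92014094720871515)/4579570 ≈ 66.237*I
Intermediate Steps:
E = 27/55 ≈ 0.49091
d = 27/55 ≈ 0.49091
A = -21948/5 (A = 6 - (27/55)*121*74 = 6 - 297*74/5 = 6 - 1*21978/5 = 6 - 21978/5 = -21948/5 ≈ -4389.6)
sqrt(A + (-2268115 - 1804038)/(-959797 - 872031)) = sqrt(-21948/5 + (-2268115 - 1804038)/(-959797 - 872031)) = sqrt(-21948/5 - 4072153/(-1831828)) = sqrt(-21948/5 - 4072153*(-1/1831828)) = sqrt(-21948/5 + 4072153/1831828) = sqrt(-40184600179/9159140) = I*sqrt(92014094720871515)/4579570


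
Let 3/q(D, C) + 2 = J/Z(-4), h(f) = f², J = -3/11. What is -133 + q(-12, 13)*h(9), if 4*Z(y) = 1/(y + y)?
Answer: -7169/74 ≈ -96.878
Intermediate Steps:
J = -3/11 (J = -3*1/11 = -3/11 ≈ -0.27273)
Z(y) = 1/(8*y) (Z(y) = 1/(4*(y + y)) = 1/(4*((2*y))) = (1/(2*y))/4 = 1/(8*y))
q(D, C) = 33/74 (q(D, C) = 3/(-2 - 3/(11*((⅛)/(-4)))) = 3/(-2 - 3/(11*((⅛)*(-¼)))) = 3/(-2 - 3/(11*(-1/32))) = 3/(-2 - 3/11*(-32)) = 3/(-2 + 96/11) = 3/(74/11) = 3*(11/74) = 33/74)
-133 + q(-12, 13)*h(9) = -133 + (33/74)*9² = -133 + (33/74)*81 = -133 + 2673/74 = -7169/74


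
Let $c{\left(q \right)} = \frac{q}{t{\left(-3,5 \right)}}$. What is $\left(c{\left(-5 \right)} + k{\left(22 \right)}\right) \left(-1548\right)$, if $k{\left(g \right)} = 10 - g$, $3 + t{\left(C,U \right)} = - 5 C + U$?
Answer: $\frac{323532}{17} \approx 19031.0$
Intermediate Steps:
$t{\left(C,U \right)} = -3 + U - 5 C$ ($t{\left(C,U \right)} = -3 - \left(- U + 5 C\right) = -3 + U - 5 C$)
$c{\left(q \right)} = \frac{q}{17}$ ($c{\left(q \right)} = \frac{q}{-3 + 5 - -15} = \frac{q}{-3 + 5 + 15} = \frac{q}{17}$)
$\left(c{\left(-5 \right)} + k{\left(22 \right)}\right) \left(-1548\right) = \left(\frac{1}{17} \left(-5\right) + \left(10 - 22\right)\right) \left(-1548\right) = \left(- \frac{5}{17} + \left(10 - 22\right)\right) \left(-1548\right) = \left(- \frac{5}{17} - 12\right) \left(-1548\right) = \left(- \frac{209}{17}\right) \left(-1548\right) = \frac{323532}{17}$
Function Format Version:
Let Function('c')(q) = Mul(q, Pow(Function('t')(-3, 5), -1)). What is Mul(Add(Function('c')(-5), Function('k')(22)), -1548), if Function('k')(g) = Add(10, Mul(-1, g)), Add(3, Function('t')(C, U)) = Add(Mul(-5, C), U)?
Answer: Rational(323532, 17) ≈ 19031.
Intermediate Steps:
Function('t')(C, U) = Add(-3, U, Mul(-5, C)) (Function('t')(C, U) = Add(-3, Add(Mul(-5, C), U)) = Add(-3, Add(U, Mul(-5, C))) = Add(-3, U, Mul(-5, C)))
Function('c')(q) = Mul(Rational(1, 17), q) (Function('c')(q) = Mul(q, Pow(Add(-3, 5, Mul(-5, -3)), -1)) = Mul(q, Pow(Add(-3, 5, 15), -1)) = Mul(q, Pow(17, -1)) = Mul(q, Rational(1, 17)) = Mul(Rational(1, 17), q))
Mul(Add(Function('c')(-5), Function('k')(22)), -1548) = Mul(Add(Mul(Rational(1, 17), -5), Add(10, Mul(-1, 22))), -1548) = Mul(Add(Rational(-5, 17), Add(10, -22)), -1548) = Mul(Add(Rational(-5, 17), -12), -1548) = Mul(Rational(-209, 17), -1548) = Rational(323532, 17)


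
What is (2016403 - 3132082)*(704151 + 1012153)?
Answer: -1914844330416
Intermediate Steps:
(2016403 - 3132082)*(704151 + 1012153) = -1115679*1716304 = -1914844330416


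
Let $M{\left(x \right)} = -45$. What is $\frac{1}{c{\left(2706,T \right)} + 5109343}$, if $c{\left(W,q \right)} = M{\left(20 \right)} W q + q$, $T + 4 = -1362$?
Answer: $\frac{1}{171445797} \approx 5.8327 \cdot 10^{-9}$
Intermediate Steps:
$T = -1366$ ($T = -4 - 1362 = -1366$)
$c{\left(W,q \right)} = q - 45 W q$ ($c{\left(W,q \right)} = - 45 W q + q = q - 45 W q$)
$\frac{1}{c{\left(2706,T \right)} + 5109343} = \frac{1}{- 1366 \left(1 - 121770\right) + 5109343} = \frac{1}{\left(-1366\right) \left(-121769\right) + 5109343} = \frac{1}{166336454 + 5109343} = \frac{1}{171445797}$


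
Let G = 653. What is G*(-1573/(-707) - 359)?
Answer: -164712720/707 ≈ -2.3297e+5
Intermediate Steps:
G*(-1573/(-707) - 359) = 653*(-1573/(-707) - 359) = 653*(-1573*(-1/707) - 359) = 653*(1573/707 - 359) = 653*(-252240/707) = -164712720/707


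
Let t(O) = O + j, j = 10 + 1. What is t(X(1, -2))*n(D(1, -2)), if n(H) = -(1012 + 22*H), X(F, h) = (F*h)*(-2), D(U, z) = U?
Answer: -15510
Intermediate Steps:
j = 11
X(F, h) = -2*F*h
t(O) = 11 + O (t(O) = O + 11 = 11 + O)
n(H) = -1012 - 22*H (n(H) = -22*(46 + H) = -1012 - 22*H)
t(X(1, -2))*n(D(1, -2)) = (11 - 2*1*(-2))*(-1012 - 22*1) = (11 + 4)*(-1012 - 22) = 15*(-1034) = -15510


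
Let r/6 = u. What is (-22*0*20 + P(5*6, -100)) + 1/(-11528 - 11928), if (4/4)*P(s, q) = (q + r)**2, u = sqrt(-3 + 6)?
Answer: 237093247/23456 - 1200*sqrt(3) ≈ 8029.5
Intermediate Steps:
u = sqrt(3) ≈ 1.7320
r = 6*sqrt(3) ≈ 10.392
P(s, q) = (q + 6*sqrt(3))**2
(-22*0*20 + P(5*6, -100)) + 1/(-11528 - 11928) = (-22*0*20 + (-100 + 6*sqrt(3))**2) + 1/(-11528 - 11928) = (0*20 + (-100 + 6*sqrt(3))**2) + 1/(-23456) = (0 + (-100 + 6*sqrt(3))**2) - 1/23456 = (-100 + 6*sqrt(3))**2 - 1/23456 = -1/23456 + (-100 + 6*sqrt(3))**2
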